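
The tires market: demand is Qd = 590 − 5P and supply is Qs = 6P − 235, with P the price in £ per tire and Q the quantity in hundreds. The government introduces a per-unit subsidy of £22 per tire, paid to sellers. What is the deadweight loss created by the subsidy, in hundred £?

Deadweight loss = £660 hundred.

Without the subsidy, 590 − 5P = 6P − 235 gives 11P = 825, so P* = £75 and Q* = 215.
With a per-unit subsidy paid to sellers, each receives P + 22 per unit sold, so supply becomes Qs = 6(P + 22) − 235.
Solving gives Q = 275 with buyers paying £63 and sellers receiving £85 (the £22 wedge).
Quantity rises by |ΔQ| = |215 − 275| = 60.
DWL = ½ · t · |ΔQ| = ½ · 22 · 60 = £660.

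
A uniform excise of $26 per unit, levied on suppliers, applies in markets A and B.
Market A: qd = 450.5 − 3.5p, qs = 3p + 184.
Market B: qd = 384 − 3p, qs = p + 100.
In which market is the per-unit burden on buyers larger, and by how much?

Market A: pre-tax p* = $41, q* = 307; post-tax q = 265; per-unit burden on buyers = $12.
Market B: pre-tax p* = $71, q* = 171; post-tax q = 151.5; per-unit burden on buyers = $6.5.
Difference: $12 vs $6.5 → market A is larger by $5.5.

Market A, by $5.5.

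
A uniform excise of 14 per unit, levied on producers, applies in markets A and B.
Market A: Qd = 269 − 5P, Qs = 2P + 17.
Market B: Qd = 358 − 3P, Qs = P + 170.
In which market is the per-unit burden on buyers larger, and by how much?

Market A: pre-tax P* = 36, Q* = 89; post-tax Q = 69; per-unit burden on buyers = 4.
Market B: pre-tax P* = 47, Q* = 217; post-tax Q = 206.5; per-unit burden on buyers = 3.5.
Difference: 4 vs 3.5 → market A is larger by 0.5.

Market A, by 0.5.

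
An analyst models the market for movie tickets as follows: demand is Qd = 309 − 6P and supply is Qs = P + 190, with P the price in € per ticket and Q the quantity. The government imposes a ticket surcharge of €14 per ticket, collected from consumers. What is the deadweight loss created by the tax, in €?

Before the tax: set 309 − 6P = P + 190 → P* = €17, Q* = 207.
With the tax collected from consumers, demand (in seller-price terms) shifts: Qd = 309 − 6(P + 14).
Solving gives Q = 195 with consumers paying €19 and producers receiving €5 (the €14 wedge).
Quantity falls by |ΔQ| = |207 − 195| = 12.
DWL = ½ · t · |ΔQ| = ½ · 14 · 12 = €84.

Deadweight loss = €84.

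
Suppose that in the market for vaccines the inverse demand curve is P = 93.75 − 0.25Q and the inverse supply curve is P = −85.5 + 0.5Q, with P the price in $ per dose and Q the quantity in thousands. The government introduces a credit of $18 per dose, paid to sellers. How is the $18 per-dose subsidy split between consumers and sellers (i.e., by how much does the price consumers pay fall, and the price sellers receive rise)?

Inverting to Q(P) form: Qd = 375 − 4P; Qs = 2P + 171.
Before the subsidy: set 375 − 4P = 2P + 171 → P* = $34, Q* = 239.
With a per-unit subsidy paid to sellers, each receives P + 18 per unit sold, so supply becomes Qs = 2(P + 18) + 171.
Solving gives Q = 263 with consumers paying $28 and sellers receiving $46 (the $18 wedge).
Gain to consumers: $6; to sellers: $12. (They sum to $18.)

Consumers gain $6 per dose; sellers gain $12 per dose.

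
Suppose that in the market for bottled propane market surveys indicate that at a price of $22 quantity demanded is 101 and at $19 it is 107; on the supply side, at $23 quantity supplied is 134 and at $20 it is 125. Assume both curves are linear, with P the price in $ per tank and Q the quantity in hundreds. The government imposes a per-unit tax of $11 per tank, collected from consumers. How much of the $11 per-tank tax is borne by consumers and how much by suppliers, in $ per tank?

Consumers bear $6.6 per tank; suppliers bear $4.4 per tank.

Demand slope: (107 − 101)/(19 − 22) = -2, so Qd = 145 − 2P.
Supply slope: (125 − 134)/(20 − 23) = 3, so Qs = 3P + 65.
Before the tax: set 145 − 2P = 3P + 65 → P* = $16, Q* = 113.
With the tax collected from consumers, demand (in seller-price terms) shifts: Qd = 145 − 2(P + 11).
Solving gives Q = 99.8 with consumers paying $22.6 and suppliers receiving $11.6 (the $11 wedge).
Burden on consumers: $6.6; on suppliers: $4.4. (They sum to $11.)
The less price-elastic side of the market bears the larger share of a per-unit tax.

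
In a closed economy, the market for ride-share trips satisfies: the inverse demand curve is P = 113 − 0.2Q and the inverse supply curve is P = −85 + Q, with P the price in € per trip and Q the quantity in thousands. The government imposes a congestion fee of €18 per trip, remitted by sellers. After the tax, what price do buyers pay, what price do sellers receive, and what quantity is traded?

Buyers pay €83; sellers receive €65; quantity = 150.

Inverting to Q(P) form: Qd = 565 − 5P; Qs = P + 85.
Without the tax, 565 − 5P = P + 85 gives 6P = 480, so P* = €80 and Q* = 165.
With the tax collected from sellers, supply shifts: Qs = (P − 18) + 85.
Solving gives Q = 150 with buyers paying €83 and sellers receiving €65 (the €18 wedge).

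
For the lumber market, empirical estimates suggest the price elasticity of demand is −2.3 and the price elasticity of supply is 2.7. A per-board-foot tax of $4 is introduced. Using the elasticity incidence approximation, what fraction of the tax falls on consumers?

Incidence ratio: consumers' share ≈ εs / (εs + |εd|) = 2.7 / (2.7 + 2.3) = 0.54.
Supply is the more elastic side, so consumers bear the larger share.

Consumers' share ≈ 0.54.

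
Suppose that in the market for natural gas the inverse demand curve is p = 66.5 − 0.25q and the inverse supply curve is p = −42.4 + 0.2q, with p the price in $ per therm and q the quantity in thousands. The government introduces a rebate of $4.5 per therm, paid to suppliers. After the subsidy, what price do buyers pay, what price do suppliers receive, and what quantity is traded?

Buyers pay $3.5; suppliers receive $8; quantity = 252.

Inverting to q(p) form: qd = 266 − 4p; qs = 5p + 212.
Without the subsidy, 266 − 4p = 5p + 212 gives 9p = 54, so p* = $6 and q* = 242.
With a per-unit subsidy paid to suppliers, each receives p + 4.5 per unit sold, so supply becomes qs = 5(p + 4.5) + 212.
New equilibrium: buyers pay $3.5, suppliers receive $8, q = 252. (Wedge: pb − ps = −4.5.)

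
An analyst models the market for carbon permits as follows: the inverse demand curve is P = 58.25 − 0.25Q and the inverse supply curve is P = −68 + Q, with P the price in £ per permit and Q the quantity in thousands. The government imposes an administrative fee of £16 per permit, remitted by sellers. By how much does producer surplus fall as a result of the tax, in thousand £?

Producer surplus falls by £1210.88 thousand.

Inverting to Q(P) form: Qd = 233 − 4P; Qs = P + 68.
Before the tax: set 233 − 4P = P + 68 → P* = £33, Q* = 101.
With the tax collected from sellers, supply shifts: Qs = (P − 16) + 68.
Solving gives Q = 88.2 with buyers paying £36.2 and sellers receiving £20.2 (the £16 wedge).
ΔPS is the trapezoid between Q = 88.2 and Q = 101 of height £12.8: ½ · (101 + 88.2) · 12.8 = £1210.88.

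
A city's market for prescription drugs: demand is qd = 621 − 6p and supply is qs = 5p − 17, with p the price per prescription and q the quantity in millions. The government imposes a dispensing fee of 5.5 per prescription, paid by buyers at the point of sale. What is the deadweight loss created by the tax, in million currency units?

Deadweight loss = 41.25 million.

Without the tax, 621 − 6p = 5p − 17 gives 11p = 638, so p* = 58 and q* = 273.
With the tax collected from buyers, demand (in seller-price terms) shifts: qd = 621 − 6(p + 5.5).
New equilibrium: buyers pay 60.5, sellers receive 55, q = 258. (Wedge: pb − ps = 5.5.)
Quantity falls by |ΔQ| = |273 − 258| = 15.
DWL = ½ · t · |ΔQ| = ½ · 5.5 · 15 = 41.25.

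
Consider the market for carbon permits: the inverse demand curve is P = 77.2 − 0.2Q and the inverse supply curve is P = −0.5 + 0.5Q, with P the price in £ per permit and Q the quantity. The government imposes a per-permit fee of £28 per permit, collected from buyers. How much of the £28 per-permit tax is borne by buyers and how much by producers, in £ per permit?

Rewrite in direct form: Qd = 386 − 5P and Qs = 2P + 1.
Before the tax: set 386 − 5P = 2P + 1 → P* = £55, Q* = 111.
With the tax collected from buyers, demand (in seller-price terms) shifts: Qd = 386 − 5(P + 28).
Solving gives Q = 71 with buyers paying £63 and producers receiving £35 (the £28 wedge).
Burden on buyers: £8; on producers: £20. (They sum to £28.)

Buyers bear £8 per permit; producers bear £20 per permit.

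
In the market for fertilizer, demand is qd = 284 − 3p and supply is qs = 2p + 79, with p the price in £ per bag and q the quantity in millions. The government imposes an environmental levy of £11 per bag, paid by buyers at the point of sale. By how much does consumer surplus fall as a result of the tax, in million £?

Consumer surplus falls by £679.36 million.

Without the tax, 284 − 3p = 2p + 79 gives 5p = 205, so p* = £41 and q* = 161.
With the tax collected from buyers, demand (in seller-price terms) shifts: qd = 284 − 3(p + 11).
Solving gives q = 147.8 with buyers paying £45.4 and suppliers receiving £34.4 (the £11 wedge).
ΔCS is the trapezoid between Q = 147.8 and Q = 161 of height £4.4: ½ · (161 + 147.8) · 4.4 = £679.36.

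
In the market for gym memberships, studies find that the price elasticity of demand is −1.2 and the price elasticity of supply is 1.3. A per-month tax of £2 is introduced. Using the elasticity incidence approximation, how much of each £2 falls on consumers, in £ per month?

Consumers bear ≈ £1.04 per month.

Incidence ratio: consumers' share ≈ εs / (εs + |εd|) = 1.3 / (1.3 + 1.2) = 0.52.
So consumers bear ≈ 0.52 × £2 = £1.04; suppliers bear £0.96.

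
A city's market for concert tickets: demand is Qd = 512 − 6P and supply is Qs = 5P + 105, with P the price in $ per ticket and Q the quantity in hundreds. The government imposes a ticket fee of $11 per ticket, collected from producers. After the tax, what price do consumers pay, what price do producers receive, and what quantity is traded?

Consumers pay $42; producers receive $31; quantity = 260.

Without the tax, 512 − 6P = 5P + 105 gives 11P = 407, so P* = $37 and Q* = 290.
With the tax collected from producers, supply shifts: Qs = 5(P − 11) + 105.
Solving gives Q = 260 with consumers paying $42 and producers receiving $31 (the $11 wedge).
The less price-elastic side of the market bears the larger share of a per-unit tax.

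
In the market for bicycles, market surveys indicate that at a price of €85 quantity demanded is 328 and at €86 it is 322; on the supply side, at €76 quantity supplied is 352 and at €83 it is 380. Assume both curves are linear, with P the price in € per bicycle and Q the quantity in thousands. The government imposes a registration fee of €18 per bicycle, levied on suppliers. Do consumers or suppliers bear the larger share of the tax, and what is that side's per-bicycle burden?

Suppliers bear the larger share: €10.8 per bicycle.

Demand slope: (322 − 328)/(86 − 85) = -6, so Qd = 838 − 6P.
Supply slope: (380 − 352)/(83 − 76) = 4, so Qs = 4P + 48.
Before the tax: set 838 − 6P = 4P + 48 → P* = €79, Q* = 364.
With the tax collected from suppliers, supply shifts: Qs = 4(P − 18) + 48.
New equilibrium: consumers pay €86.2, suppliers receive €68.2, Q = 320.8. (Wedge: Pb − Ps = 18.)
Per-bicycle burden: consumers €7.2, suppliers €10.8.
Suppliers take the larger share because supply is less price-elastic here (demand slope 6 vs supply slope 4).
The less price-elastic side of the market bears the larger share of a per-unit tax.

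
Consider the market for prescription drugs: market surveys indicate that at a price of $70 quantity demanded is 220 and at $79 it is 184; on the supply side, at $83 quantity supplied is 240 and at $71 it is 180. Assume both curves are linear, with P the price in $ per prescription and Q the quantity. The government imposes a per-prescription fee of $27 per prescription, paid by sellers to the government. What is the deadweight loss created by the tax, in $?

Demand slope: (184 − 220)/(79 − 70) = -4, so Qd = 500 − 4P.
Supply slope: (180 − 240)/(71 − 83) = 5, so Qs = 5P − 175.
Without the tax, 500 − 4P = 5P − 175 gives 9P = 675, so P* = $75 and Q* = 200.
With the tax collected from sellers, supply shifts: Qs = 5(P − 27) − 175.
New equilibrium: consumers pay $90, sellers receive $63, Q = 140. (Wedge: Pb − Ps = 27.)
Quantity falls by |ΔQ| = |200 − 140| = 60.
DWL = ½ · t · |ΔQ| = ½ · 27 · 60 = $810.

Deadweight loss = $810.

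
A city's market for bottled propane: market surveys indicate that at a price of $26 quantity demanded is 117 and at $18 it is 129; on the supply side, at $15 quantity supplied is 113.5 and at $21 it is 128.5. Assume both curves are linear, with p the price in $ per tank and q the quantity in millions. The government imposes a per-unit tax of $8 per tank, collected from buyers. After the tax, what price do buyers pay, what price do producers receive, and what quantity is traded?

Demand slope: (129 − 117)/(18 − 26) = -1.5, so qd = 156 − 1.5p.
Supply slope: (128.5 − 113.5)/(21 − 15) = 2.5, so qs = 2.5p + 76.
Before the tax: set 156 − 1.5p = 2.5p + 76 → p* = $20, q* = 126.
With the tax collected from buyers, demand (in seller-price terms) shifts: qd = 156 − 1.5(p + 8).
Solving gives q = 118.5 with buyers paying $25 and producers receiving $17 (the $8 wedge).
The less price-elastic side of the market bears the larger share of a per-unit tax.

Buyers pay $25; producers receive $17; quantity = 118.5.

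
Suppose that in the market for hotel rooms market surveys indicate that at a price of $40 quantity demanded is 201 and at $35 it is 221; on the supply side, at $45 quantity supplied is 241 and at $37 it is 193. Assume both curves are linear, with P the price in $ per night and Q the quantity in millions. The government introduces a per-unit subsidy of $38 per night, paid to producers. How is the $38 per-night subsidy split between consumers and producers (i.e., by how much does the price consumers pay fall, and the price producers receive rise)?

Demand slope: (221 − 201)/(35 − 40) = -4, so Qd = 361 − 4P.
Supply slope: (193 − 241)/(37 − 45) = 6, so Qs = 6P − 29.
Without the subsidy, 361 − 4P = 6P − 29 gives 10P = 390, so P* = $39 and Q* = 205.
With a per-unit subsidy paid to producers, each receives P + 38 per unit sold, so supply becomes Qs = 6(P + 38) − 29.
Solving gives Q = 296.2 with consumers paying $16.2 and producers receiving $54.2 (the $38 wedge).
Gain to consumers: $22.8; to producers: $15.2. (They sum to $38.)

Consumers gain $22.8 per night; producers gain $15.2 per night.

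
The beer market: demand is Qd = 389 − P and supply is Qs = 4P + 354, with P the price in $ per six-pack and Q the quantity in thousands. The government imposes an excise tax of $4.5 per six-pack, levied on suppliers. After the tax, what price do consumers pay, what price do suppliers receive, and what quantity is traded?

Without the tax, 389 − P = 4P + 354 gives 5P = 35, so P* = $7 and Q* = 382.
With the tax collected from suppliers, supply shifts: Qs = 4(P − 4.5) + 354.
Solving gives Q = 378.4 with consumers paying $10.6 and suppliers receiving $6.1 (the $4.5 wedge).

Consumers pay $10.6; suppliers receive $6.1; quantity = 378.4.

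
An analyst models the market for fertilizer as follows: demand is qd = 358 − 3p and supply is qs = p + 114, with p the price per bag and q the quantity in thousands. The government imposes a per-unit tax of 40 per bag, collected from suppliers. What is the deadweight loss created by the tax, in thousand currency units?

Deadweight loss = 600 thousand.

Without the tax, 358 − 3p = p + 114 gives 4p = 244, so p* = 61 and q* = 175.
With the tax collected from suppliers, supply shifts: qs = (p − 40) + 114.
Solving gives q = 145 with consumers paying 71 and suppliers receiving 31 (the 40 wedge).
Quantity falls by |ΔQ| = |175 − 145| = 30.
DWL = ½ · t · |ΔQ| = ½ · 40 · 30 = 600.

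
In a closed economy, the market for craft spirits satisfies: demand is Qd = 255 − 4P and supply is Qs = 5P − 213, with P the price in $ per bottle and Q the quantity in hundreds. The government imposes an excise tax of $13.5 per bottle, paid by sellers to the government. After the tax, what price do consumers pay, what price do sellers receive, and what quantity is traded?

Before the tax: set 255 − 4P = 5P − 213 → P* = $52, Q* = 47.
With the tax collected from sellers, supply shifts: Qs = 5(P − 13.5) − 213.
Solving gives Q = 17 with consumers paying $59.5 and sellers receiving $46 (the $13.5 wedge).

Consumers pay $59.5; sellers receive $46; quantity = 17.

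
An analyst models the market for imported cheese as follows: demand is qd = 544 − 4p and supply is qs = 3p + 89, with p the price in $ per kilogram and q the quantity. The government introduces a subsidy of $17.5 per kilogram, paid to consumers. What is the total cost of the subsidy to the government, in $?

Without the subsidy, 544 − 4p = 3p + 89 gives 7p = 455, so p* = $65 and q* = 284.
With a per-unit subsidy paid to consumers, each effectively pays p − 17.5, so demand becomes qd = 544 − 4(p − 17.5).
Solving gives q = 314 with consumers paying $57.5 and suppliers receiving $75 (the $17.5 wedge).
Outlay = t · Q = 17.5 · 314 = $5495.

Government outlay = $5495.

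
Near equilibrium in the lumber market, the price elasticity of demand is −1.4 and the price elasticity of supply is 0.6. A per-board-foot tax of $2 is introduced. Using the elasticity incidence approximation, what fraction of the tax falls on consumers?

Incidence ratio: consumers' share ≈ εs / (εs + |εd|) = 0.6 / (0.6 + 1.4) = 0.3.
Supply is the less elastic side, so consumers bear the smaller share.

Consumers' share ≈ 0.3.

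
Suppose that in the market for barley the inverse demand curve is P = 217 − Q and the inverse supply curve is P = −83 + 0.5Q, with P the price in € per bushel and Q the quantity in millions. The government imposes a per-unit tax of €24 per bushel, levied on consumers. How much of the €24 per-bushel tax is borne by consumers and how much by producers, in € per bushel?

Rewrite in direct form: Qd = 217 − P and Qs = 2P + 166.
Without the tax, 217 − P = 2P + 166 gives 3P = 51, so P* = €17 and Q* = 200.
With the tax collected from consumers, demand (in seller-price terms) shifts: Qd = 217 − (P + 24).
Solving gives Q = 184 with consumers paying €33 and producers receiving €9 (the €24 wedge).
Burden on consumers: €16; on producers: €8. (They sum to €24.)
The less price-elastic side of the market bears the larger share of a per-unit tax.

Consumers bear €16 per bushel; producers bear €8 per bushel.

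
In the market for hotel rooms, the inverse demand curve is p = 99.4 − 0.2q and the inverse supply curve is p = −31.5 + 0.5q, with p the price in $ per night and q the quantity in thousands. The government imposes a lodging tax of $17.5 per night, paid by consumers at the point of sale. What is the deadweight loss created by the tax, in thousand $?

Rewrite in direct form: qd = 497 − 5p and qs = 2p + 63.
Without the tax, 497 − 5p = 2p + 63 gives 7p = 434, so p* = $62 and q* = 187.
With the tax collected from consumers, demand (in seller-price terms) shifts: qd = 497 − 5(p + 17.5).
Solving gives q = 162 with consumers paying $67 and sellers receiving $49.5 (the $17.5 wedge).
Quantity falls by |ΔQ| = |187 − 162| = 25.
DWL = ½ · t · |ΔQ| = ½ · 17.5 · 25 = $218.75.

Deadweight loss = $218.75 thousand.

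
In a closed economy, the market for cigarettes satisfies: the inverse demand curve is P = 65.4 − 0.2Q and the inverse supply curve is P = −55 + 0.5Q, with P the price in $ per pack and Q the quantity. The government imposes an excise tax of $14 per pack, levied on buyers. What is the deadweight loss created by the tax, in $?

Rewrite in direct form: Qd = 327 − 5P and Qs = 2P + 110.
Before the tax: set 327 − 5P = 2P + 110 → P* = $31, Q* = 172.
With the tax collected from buyers, demand (in seller-price terms) shifts: Qd = 327 − 5(P + 14).
New equilibrium: buyers pay $35, producers receive $21, Q = 152. (Wedge: Pb − Ps = 14.)
Quantity falls by |ΔQ| = |172 − 152| = 20.
DWL = ½ · t · |ΔQ| = ½ · 14 · 20 = $140.

Deadweight loss = $140.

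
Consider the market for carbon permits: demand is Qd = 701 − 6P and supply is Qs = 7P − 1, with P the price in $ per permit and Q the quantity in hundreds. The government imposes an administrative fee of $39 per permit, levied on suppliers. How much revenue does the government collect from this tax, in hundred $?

Before the tax: set 701 − 6P = 7P − 1 → P* = $54, Q* = 377.
With the tax collected from suppliers, supply shifts: Qs = 7(P − 39) − 1.
New equilibrium: buyers pay $75, suppliers receive $36, Q = 251. (Wedge: Pb − Ps = 39.)
Revenue = t · Q = 39 · 251 = $9789.

Tax revenue = $9789 hundred.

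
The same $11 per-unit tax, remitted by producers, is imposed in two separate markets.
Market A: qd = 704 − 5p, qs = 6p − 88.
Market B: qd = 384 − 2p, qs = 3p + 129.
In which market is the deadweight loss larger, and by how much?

Market A, by $92.4.

Market A: pre-tax p* = $72, q* = 344; post-tax q = 314; deadweight loss = $165.
Market B: pre-tax p* = $51, q* = 282; post-tax q = 268.8; deadweight loss = $72.6.
Difference: $165 vs $72.6 → market A is larger by $92.4.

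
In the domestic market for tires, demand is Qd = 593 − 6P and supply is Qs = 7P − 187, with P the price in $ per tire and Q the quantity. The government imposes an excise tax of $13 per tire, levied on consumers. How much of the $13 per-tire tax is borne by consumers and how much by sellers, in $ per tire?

Consumers bear $7 per tire; sellers bear $6 per tire.

Before the tax: set 593 − 6P = 7P − 187 → P* = $60, Q* = 233.
With the tax collected from consumers, demand (in seller-price terms) shifts: Qd = 593 − 6(P + 13).
Solving gives Q = 191 with consumers paying $67 and sellers receiving $54 (the $13 wedge).
Burden on consumers: $7; on sellers: $6. (They sum to $13.)
The less price-elastic side of the market bears the larger share of a per-unit tax.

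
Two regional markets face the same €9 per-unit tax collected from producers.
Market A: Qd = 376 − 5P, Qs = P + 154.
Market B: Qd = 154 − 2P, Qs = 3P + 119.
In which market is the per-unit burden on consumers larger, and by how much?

Market A: pre-tax P* = €37, Q* = 191; post-tax Q = 183.5; per-unit burden on consumers = €1.5.
Market B: pre-tax P* = €7, Q* = 140; post-tax Q = 129.2; per-unit burden on consumers = €5.4.
Difference: €1.5 vs €5.4 → market B is larger by €3.9.

Market B, by €3.9.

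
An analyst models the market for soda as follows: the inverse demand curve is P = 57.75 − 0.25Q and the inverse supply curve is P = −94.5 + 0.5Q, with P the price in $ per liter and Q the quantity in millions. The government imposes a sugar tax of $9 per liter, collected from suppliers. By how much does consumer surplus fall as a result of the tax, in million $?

Consumer surplus falls by $591 million.

Inverting to Q(P) form: Qd = 231 − 4P; Qs = 2P + 189.
Before the tax: set 231 − 4P = 2P + 189 → P* = $7, Q* = 203.
With the tax collected from suppliers, supply shifts: Qs = 2(P − 9) + 189.
New equilibrium: buyers pay $10, suppliers receive $1, Q = 191. (Wedge: Pb − Ps = 9.)
ΔCS is the trapezoid between Q = 191 and Q = 203 of height $3: ½ · (203 + 191) · 3 = $591.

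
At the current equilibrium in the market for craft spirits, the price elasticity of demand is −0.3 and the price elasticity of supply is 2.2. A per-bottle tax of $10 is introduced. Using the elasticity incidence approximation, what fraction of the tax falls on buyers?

Incidence ratio: buyers' share ≈ εs / (εs + |εd|) = 2.2 / (2.2 + 0.3) = 0.88.
Supply is the more elastic side, so buyers bear the larger share.

Buyers' share ≈ 0.88.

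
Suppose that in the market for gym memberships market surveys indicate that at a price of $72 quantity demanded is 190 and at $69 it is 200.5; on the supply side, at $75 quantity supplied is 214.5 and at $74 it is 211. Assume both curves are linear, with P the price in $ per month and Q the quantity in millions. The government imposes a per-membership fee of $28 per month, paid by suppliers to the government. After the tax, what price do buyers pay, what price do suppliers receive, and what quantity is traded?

Buyers pay $84; suppliers receive $56; quantity = 148.

Demand slope: (200.5 − 190)/(69 − 72) = -3.5, so Qd = 442 − 3.5P.
Supply slope: (211 − 214.5)/(74 − 75) = 3.5, so Qs = 3.5P − 48.
Without the tax, 442 − 3.5P = 3.5P − 48 gives 7P = 490, so P* = $70 and Q* = 197.
With the tax collected from suppliers, supply shifts: Qs = 3.5(P − 28) − 48.
New equilibrium: buyers pay $84, suppliers receive $56, Q = 148. (Wedge: Pb − Ps = 28.)
The less price-elastic side of the market bears the larger share of a per-unit tax.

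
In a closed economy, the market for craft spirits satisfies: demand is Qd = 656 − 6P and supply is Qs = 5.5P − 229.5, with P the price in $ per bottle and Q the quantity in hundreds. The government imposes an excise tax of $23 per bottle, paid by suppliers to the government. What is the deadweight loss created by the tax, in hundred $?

Deadweight loss = $759 hundred.

Without the tax, 656 − 6P = 5.5P − 229.5 gives 11.5P = 885.5, so P* = $77 and Q* = 194.
With the tax collected from suppliers, supply shifts: Qs = 5.5(P − 23) − 229.5.
New equilibrium: buyers pay $88, suppliers receive $65, Q = 128. (Wedge: Pb − Ps = 23.)
Quantity falls by |ΔQ| = |194 − 128| = 66.
DWL = ½ · t · |ΔQ| = ½ · 23 · 66 = $759.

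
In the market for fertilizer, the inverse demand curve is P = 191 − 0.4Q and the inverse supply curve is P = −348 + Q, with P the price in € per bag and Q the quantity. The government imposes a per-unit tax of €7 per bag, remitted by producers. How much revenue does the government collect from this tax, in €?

Inverting to Q(P) form: Qd = 477.5 − 2.5P; Qs = P + 348.
Without the tax, 477.5 − 2.5P = P + 348 gives 3.5P = 129.5, so P* = €37 and Q* = 385.
With the tax collected from producers, supply shifts: Qs = (P − 7) + 348.
Solving gives Q = 380 with consumers paying €39 and producers receiving €32 (the €7 wedge).
Revenue = t · Q = 7 · 380 = €2660.

Tax revenue = €2660.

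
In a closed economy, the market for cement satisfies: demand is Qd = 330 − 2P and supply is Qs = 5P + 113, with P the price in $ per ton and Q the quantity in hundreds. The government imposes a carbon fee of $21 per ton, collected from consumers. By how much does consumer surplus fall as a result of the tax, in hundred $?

Without the tax, 330 − 2P = 5P + 113 gives 7P = 217, so P* = $31 and Q* = 268.
With the tax collected from consumers, demand (in seller-price terms) shifts: Qd = 330 − 2(P + 21).
Solving gives Q = 238 with consumers paying $46 and suppliers receiving $25 (the $21 wedge).
ΔCS is the trapezoid between Q = 238 and Q = 268 of height $15: ½ · (268 + 238) · 15 = $3795.

Consumer surplus falls by $3795 hundred.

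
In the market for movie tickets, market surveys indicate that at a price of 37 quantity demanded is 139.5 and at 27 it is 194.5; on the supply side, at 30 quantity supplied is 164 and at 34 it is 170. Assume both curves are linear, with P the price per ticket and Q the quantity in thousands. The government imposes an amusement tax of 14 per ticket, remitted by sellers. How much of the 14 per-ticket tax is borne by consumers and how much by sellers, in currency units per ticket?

Consumers bear 3 per ticket; sellers bear 11 per ticket.

Demand slope: (194.5 − 139.5)/(27 − 37) = -5.5, so Qd = 343 − 5.5P.
Supply slope: (170 − 164)/(34 − 30) = 1.5, so Qs = 1.5P + 119.
Before the tax: set 343 − 5.5P = 1.5P + 119 → P* = 32, Q* = 167.
With the tax collected from sellers, supply shifts: Qs = 1.5(P − 14) + 119.
New equilibrium: consumers pay 35, sellers receive 21, Q = 150.5. (Wedge: Pb − Ps = 14.)
Burden on consumers: 3; on sellers: 11. (They sum to 14.)
The less price-elastic side of the market bears the larger share of a per-unit tax.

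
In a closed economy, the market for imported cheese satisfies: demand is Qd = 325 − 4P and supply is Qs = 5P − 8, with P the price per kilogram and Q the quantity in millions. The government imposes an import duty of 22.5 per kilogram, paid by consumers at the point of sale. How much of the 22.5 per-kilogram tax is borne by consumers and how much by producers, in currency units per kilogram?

Consumers bear 12.5 per kilogram; producers bear 10 per kilogram.

Before the tax: set 325 − 4P = 5P − 8 → P* = 37, Q* = 177.
With the tax collected from consumers, demand (in seller-price terms) shifts: Qd = 325 − 4(P + 22.5).
Solving gives Q = 127 with consumers paying 49.5 and producers receiving 27 (the 22.5 wedge).
Burden on consumers: 12.5; on producers: 10. (They sum to 22.5.)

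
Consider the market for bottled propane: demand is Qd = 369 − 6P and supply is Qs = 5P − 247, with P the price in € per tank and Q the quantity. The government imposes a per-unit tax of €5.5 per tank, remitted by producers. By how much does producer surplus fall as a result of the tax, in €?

Producer surplus falls by €76.5.

Before the tax: set 369 − 6P = 5P − 247 → P* = €56, Q* = 33.
With the tax collected from producers, supply shifts: Qs = 5(P − 5.5) − 247.
New equilibrium: buyers pay €58.5, producers receive €53, Q = 18. (Wedge: Pb − Ps = 5.5.)
ΔPS is the trapezoid between Q = 18 and Q = 33 of height €3: ½ · (33 + 18) · 3 = €76.5.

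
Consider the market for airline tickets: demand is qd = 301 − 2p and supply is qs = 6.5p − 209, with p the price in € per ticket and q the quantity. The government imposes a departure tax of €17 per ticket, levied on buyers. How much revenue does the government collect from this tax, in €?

Before the tax: set 301 − 2p = 6.5p − 209 → p* = €60, q* = 181.
With the tax collected from buyers, demand (in seller-price terms) shifts: qd = 301 − 2(p + 17).
Solving gives q = 155 with buyers paying €73 and sellers receiving €56 (the €17 wedge).
Revenue = t · Q = 17 · 155 = €2635.

Tax revenue = €2635.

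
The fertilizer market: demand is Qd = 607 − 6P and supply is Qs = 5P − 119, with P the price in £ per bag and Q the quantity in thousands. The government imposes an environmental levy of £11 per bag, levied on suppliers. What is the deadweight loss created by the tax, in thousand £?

Without the tax, 607 − 6P = 5P − 119 gives 11P = 726, so P* = £66 and Q* = 211.
With the tax collected from suppliers, supply shifts: Qs = 5(P − 11) − 119.
New equilibrium: consumers pay £71, suppliers receive £60, Q = 181. (Wedge: Pb − Ps = 11.)
Quantity falls by |ΔQ| = |211 − 181| = 30.
DWL = ½ · t · |ΔQ| = ½ · 11 · 30 = £165.

Deadweight loss = £165 thousand.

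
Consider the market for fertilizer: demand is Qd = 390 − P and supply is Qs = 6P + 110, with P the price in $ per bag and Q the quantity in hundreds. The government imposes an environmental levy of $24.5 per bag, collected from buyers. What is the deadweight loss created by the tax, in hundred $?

Without the tax, 390 − P = 6P + 110 gives 7P = 280, so P* = $40 and Q* = 350.
With the tax collected from buyers, demand (in seller-price terms) shifts: Qd = 390 − (P + 24.5).
New equilibrium: buyers pay $61, sellers receive $36.5, Q = 329. (Wedge: Pb − Ps = 24.5.)
Quantity falls by |ΔQ| = |350 − 329| = 21.
DWL = ½ · t · |ΔQ| = ½ · 24.5 · 21 = $257.25.

Deadweight loss = $257.25 hundred.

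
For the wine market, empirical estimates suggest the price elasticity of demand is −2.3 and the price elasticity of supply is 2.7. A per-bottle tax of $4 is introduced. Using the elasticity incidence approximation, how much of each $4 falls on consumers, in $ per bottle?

Incidence ratio: consumers' share ≈ εs / (εs + |εd|) = 2.7 / (2.7 + 2.3) = 0.54.
So consumers bear ≈ 0.54 × $4 = $2.16; producers bear $1.84.

Consumers bear ≈ $2.16 per bottle.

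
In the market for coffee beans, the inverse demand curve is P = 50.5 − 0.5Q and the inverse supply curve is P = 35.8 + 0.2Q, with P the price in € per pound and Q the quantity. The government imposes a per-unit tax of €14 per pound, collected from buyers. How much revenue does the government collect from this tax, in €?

Inverting to Q(P) form: Qd = 101 − 2P; Qs = 5P − 179.
Before the tax: set 101 − 2P = 5P − 179 → P* = €40, Q* = 21.
With the tax collected from buyers, demand (in seller-price terms) shifts: Qd = 101 − 2(P + 14).
Solving gives Q = 1 with buyers paying €50 and producers receiving €36 (the €14 wedge).
Revenue = t · Q = 14 · 1 = €14.

Tax revenue = €14.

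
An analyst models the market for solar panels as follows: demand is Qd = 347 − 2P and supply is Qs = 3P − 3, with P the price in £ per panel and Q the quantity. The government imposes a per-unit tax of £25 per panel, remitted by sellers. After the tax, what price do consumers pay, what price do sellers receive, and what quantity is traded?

Consumers pay £85; sellers receive £60; quantity = 177.

Before the tax: set 347 − 2P = 3P − 3 → P* = £70, Q* = 207.
With the tax collected from sellers, supply shifts: Qs = 3(P − 25) − 3.
New equilibrium: consumers pay £85, sellers receive £60, Q = 177. (Wedge: Pb − Ps = 25.)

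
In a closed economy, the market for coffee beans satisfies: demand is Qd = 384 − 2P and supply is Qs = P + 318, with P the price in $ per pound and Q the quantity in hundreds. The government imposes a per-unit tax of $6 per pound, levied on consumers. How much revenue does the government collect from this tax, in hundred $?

Tax revenue = $2016 hundred.

Without the tax, 384 − 2P = P + 318 gives 3P = 66, so P* = $22 and Q* = 340.
With the tax collected from consumers, demand (in seller-price terms) shifts: Qd = 384 − 2(P + 6).
New equilibrium: consumers pay $24, sellers receive $18, Q = 336. (Wedge: Pb − Ps = 6.)
Revenue = t · Q = 6 · 336 = $2016.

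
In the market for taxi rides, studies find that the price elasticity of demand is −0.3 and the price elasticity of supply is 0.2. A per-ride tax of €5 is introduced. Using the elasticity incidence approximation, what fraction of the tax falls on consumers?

Consumers' share ≈ 0.4.

Incidence ratio: consumers' share ≈ εs / (εs + |εd|) = 0.2 / (0.2 + 0.3) = 0.4.
Supply is the less elastic side, so consumers bear the smaller share.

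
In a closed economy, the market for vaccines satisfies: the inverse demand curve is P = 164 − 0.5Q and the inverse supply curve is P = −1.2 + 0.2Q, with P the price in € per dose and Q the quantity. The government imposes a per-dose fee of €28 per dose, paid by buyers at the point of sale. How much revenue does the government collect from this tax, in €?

Tax revenue = €5488.

Inverting to Q(P) form: Qd = 328 − 2P; Qs = 5P + 6.
Without the tax, 328 − 2P = 5P + 6 gives 7P = 322, so P* = €46 and Q* = 236.
With the tax collected from buyers, demand (in seller-price terms) shifts: Qd = 328 − 2(P + 28).
Solving gives Q = 196 with buyers paying €66 and suppliers receiving €38 (the €28 wedge).
Revenue = t · Q = 28 · 196 = €5488.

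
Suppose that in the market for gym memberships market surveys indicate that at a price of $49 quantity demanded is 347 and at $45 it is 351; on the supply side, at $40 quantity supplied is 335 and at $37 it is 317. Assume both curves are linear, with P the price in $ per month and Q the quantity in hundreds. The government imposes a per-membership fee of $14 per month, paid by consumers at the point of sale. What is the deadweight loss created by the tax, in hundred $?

Deadweight loss = $84 hundred.

Demand slope: (351 − 347)/(45 − 49) = -1, so Qd = 396 − P.
Supply slope: (317 − 335)/(37 − 40) = 6, so Qs = 6P + 95.
Before the tax: set 396 − P = 6P + 95 → P* = $43, Q* = 353.
With the tax collected from consumers, demand (in seller-price terms) shifts: Qd = 396 − (P + 14).
Solving gives Q = 341 with consumers paying $55 and producers receiving $41 (the $14 wedge).
Quantity falls by |ΔQ| = |353 − 341| = 12.
DWL = ½ · t · |ΔQ| = ½ · 14 · 12 = $84.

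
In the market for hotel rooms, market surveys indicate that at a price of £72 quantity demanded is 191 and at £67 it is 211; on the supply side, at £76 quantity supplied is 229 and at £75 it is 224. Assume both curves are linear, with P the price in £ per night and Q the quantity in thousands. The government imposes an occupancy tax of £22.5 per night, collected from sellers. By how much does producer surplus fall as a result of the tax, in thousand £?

Producer surplus falls by £1740 thousand.

Demand slope: (211 − 191)/(67 − 72) = -4, so Qd = 479 − 4P.
Supply slope: (224 − 229)/(75 − 76) = 5, so Qs = 5P − 151.
Without the tax, 479 − 4P = 5P − 151 gives 9P = 630, so P* = £70 and Q* = 199.
With the tax collected from sellers, supply shifts: Qs = 5(P − 22.5) − 151.
Solving gives Q = 149 with buyers paying £82.5 and sellers receiving £60 (the £22.5 wedge).
ΔPS is the trapezoid between Q = 149 and Q = 199 of height £10: ½ · (199 + 149) · 10 = £1740.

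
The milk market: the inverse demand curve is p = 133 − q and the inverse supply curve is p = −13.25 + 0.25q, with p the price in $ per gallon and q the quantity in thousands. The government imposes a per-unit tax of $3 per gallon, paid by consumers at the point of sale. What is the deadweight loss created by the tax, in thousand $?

Deadweight loss = $3.6 thousand.

Rewrite in direct form: qd = 133 − p and qs = 4p + 53.
Before the tax: set 133 − p = 4p + 53 → p* = $16, q* = 117.
With the tax collected from consumers, demand (in seller-price terms) shifts: qd = 133 − (p + 3).
Solving gives q = 114.6 with consumers paying $18.4 and producers receiving $15.4 (the $3 wedge).
Quantity falls by |ΔQ| = |117 − 114.6| = 2.4.
DWL = ½ · t · |ΔQ| = ½ · 3 · 2.4 = $3.6.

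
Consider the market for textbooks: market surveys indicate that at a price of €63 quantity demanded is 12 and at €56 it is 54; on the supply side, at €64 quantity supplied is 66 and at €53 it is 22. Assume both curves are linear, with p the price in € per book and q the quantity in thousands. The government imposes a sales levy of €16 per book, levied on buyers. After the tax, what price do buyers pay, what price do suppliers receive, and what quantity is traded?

Buyers pay €64.4; suppliers receive €48.4; quantity = 3.6.

Demand slope: (54 − 12)/(56 − 63) = -6, so qd = 390 − 6p.
Supply slope: (22 − 66)/(53 − 64) = 4, so qs = 4p − 190.
Without the tax, 390 − 6p = 4p − 190 gives 10p = 580, so p* = €58 and q* = 42.
With the tax collected from buyers, demand (in seller-price terms) shifts: qd = 390 − 6(p + 16).
New equilibrium: buyers pay €64.4, suppliers receive €48.4, q = 3.6. (Wedge: pb − ps = 16.)
The less price-elastic side of the market bears the larger share of a per-unit tax.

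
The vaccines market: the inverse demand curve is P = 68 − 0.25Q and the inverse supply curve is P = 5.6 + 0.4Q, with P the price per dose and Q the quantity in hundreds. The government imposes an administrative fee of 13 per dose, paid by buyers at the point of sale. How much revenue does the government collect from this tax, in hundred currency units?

Tax revenue = 988 hundred.

Rewrite in direct form: Qd = 272 − 4P and Qs = 2.5P − 14.
Before the tax: set 272 − 4P = 2.5P − 14 → P* = 44, Q* = 96.
With the tax collected from buyers, demand (in seller-price terms) shifts: Qd = 272 − 4(P + 13).
New equilibrium: buyers pay 49, sellers receive 36, Q = 76. (Wedge: Pb − Ps = 13.)
Revenue = t · Q = 13 · 76 = 988.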